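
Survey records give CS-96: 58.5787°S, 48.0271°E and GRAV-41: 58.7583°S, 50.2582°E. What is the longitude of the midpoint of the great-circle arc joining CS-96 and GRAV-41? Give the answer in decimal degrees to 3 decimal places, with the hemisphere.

49.140°E

Bx = cos φ₂ cos Δλ = 0.518256,  By = cos φ₂ sin Δλ = 0.020191
φₘ = atan2(sin φ₁ + sin φ₂, √((cos φ₁ + Bx)² + By²)) = -58.67332°
λₘ = λ₁ + atan2(By, cos φ₁ + Bx) = 49.13978°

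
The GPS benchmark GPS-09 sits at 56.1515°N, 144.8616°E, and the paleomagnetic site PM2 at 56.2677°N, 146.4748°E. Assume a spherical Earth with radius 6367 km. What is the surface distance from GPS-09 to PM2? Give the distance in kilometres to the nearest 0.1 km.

100.5 km

Δφ = 0.1162°,  Δλ = 1.6132°
a = sin²(Δφ/2) + cos φ₁ cos φ₂ sin²(Δλ/2) = 0.000062
c = 2·arcsin(√a) = 0.015789 rad = 0.9047°
d = R·c = 6367 × 0.015789 = 100.5 km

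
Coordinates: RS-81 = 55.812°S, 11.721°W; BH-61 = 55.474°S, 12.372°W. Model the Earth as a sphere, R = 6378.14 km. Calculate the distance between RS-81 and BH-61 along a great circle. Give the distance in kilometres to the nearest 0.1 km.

55.6 km

Δφ = 0.3380°,  Δλ = -0.6510°
a = sin²(Δφ/2) + cos φ₁ cos φ₂ sin²(Δλ/2) = 0.000019
c = 2·arcsin(√a) = 0.008713 rad = 0.4992°
d = R·c = 6378.14 × 0.008713 = 55.6 km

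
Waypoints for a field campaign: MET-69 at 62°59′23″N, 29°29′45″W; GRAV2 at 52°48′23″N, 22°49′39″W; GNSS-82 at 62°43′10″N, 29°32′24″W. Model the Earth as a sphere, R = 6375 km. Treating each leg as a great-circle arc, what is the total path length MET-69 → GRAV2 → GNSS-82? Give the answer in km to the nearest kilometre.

MET-69: φ = +62.98972°, λ = -29.49583°
GRAV2: φ = +52.80639°, λ = -22.82750°
GNSS-82: φ = +62.71944°, λ = -29.54000°
MET-69→GRAV2: c = 0.187947 rad, d = 1198.16 km
GRAV2→GNSS-82: c = 0.183720 rad, d = 1171.22 km
Total = 1198.16 + 1171.22 = 2369.38 km

2369 km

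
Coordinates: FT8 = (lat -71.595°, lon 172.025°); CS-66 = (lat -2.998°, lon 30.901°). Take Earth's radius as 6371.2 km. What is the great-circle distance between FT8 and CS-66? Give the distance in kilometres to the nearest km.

Δφ = 68.5970°,  Δλ = -141.1240°
a = sin²(Δφ/2) + cos φ₁ cos φ₂ sin²(Δλ/2) = 0.597918
c = 2·arcsin(√a) = 1.767907 rad = 101.2936°
d = R·c = 6371.2 × 1.767907 = 11263.7 km

11264 km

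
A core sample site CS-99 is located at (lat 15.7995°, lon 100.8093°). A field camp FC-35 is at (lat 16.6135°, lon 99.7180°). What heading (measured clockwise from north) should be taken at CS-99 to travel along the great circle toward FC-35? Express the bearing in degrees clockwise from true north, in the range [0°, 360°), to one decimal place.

Δλ = -1.0913°
y = sin Δλ · cos φ₂ = -0.018251
x = cos φ₁ sin φ₂ − sin φ₁ cos φ₂ cos Δλ = 0.014254
θ = atan2(y, x) = -52.0099° → 307.9901° (mod 360°)

308.0°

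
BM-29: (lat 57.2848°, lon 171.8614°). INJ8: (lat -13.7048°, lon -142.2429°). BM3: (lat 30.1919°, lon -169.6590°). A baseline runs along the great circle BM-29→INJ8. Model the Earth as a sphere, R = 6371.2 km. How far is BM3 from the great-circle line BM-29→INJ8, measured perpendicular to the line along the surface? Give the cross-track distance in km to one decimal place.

δ₁₃ = central angle BM-29→BM3 = 0.523286 rad  (haversine)
θ₁₃ = bearing BM-29→BM3 = 146.754°,  θ₁₂ = bearing BM-29→INJ8 = 134.972°
dₓₜ = R·arcsin(sin δ₁₃ · sin(θ₁₃ − θ₁₂)) = 6371.2·arcsin(0.49973·sin(11.782°)) = 651.267 km
|dₓₜ| = 651.267 km

651.3 km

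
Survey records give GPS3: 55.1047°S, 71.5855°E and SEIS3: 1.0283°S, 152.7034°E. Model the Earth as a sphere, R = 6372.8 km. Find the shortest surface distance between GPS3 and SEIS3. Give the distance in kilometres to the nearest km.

Δφ = 54.0764°,  Δλ = 81.1179°
a = sin²(Δφ/2) + cos φ₁ cos φ₂ sin²(Δλ/2) = 0.448482
c = 2·arcsin(√a) = 1.467578 rad = 84.0860°
d = R·c = 6372.8 × 1.467578 = 9352.6 km

9353 km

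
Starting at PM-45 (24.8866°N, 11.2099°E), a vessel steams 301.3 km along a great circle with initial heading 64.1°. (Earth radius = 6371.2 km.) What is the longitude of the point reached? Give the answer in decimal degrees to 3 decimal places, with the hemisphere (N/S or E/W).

δ = d/R = 301.3/6371.2 = 0.047291 rad
φ₂ = arcsin(sin φ₁ cos δ + cos φ₁ sin δ cos θ)
   = arcsin(0.42082·0.99888 + 0.90714·0.04727·0.43680) = 26.04550°
λ₂ = λ₁ + atan2(sin θ sin δ cos φ₁, cos δ − sin φ₁ sin φ₂) = 13.92283°

13.923°E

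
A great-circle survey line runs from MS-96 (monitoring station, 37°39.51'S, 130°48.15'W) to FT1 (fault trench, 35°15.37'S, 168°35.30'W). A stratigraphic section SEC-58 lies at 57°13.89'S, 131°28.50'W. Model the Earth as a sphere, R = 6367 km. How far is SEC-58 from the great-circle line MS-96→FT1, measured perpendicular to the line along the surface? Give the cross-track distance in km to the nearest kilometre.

MS-96: φ = -37.65850°, λ = -130.80250°
FT1: φ = -35.25617°, λ = -168.58833°
SEC-58: φ = -57.23150°, λ = -131.47500°
δ₁₃ = central angle MS-96→SEC-58 = 0.341701 rad  (haversine)
θ₁₃ = bearing MS-96→SEC-58 = 181.086°,  θ₁₂ = bearing MS-96→FT1 = 262.857°
dₓₜ = R·arcsin(sin δ₁₃ · sin(θ₁₃ − θ₁₂)) = 6367·arcsin(0.33509·sin(-81.771°)) = -2152.313 km
|dₓₜ| = 2152.313 km

2152 km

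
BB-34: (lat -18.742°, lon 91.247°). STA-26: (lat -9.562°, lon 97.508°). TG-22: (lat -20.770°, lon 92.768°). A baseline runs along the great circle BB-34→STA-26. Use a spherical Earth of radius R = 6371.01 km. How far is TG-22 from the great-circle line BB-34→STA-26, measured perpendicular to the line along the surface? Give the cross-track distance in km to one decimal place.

δ₁₃ = central angle BB-34→TG-22 = 0.043324 rad  (haversine)
θ₁₃ = bearing BB-34→TG-22 = 145.038°,  θ₁₂ = bearing BB-34→STA-26 = 34.301°
dₓₜ = R·arcsin(sin δ₁₃ · sin(θ₁₃ − θ₁₂)) = 6371.01·arcsin(0.04331·sin(110.737°)) = 258.124 km
|dₓₜ| = 258.124 km

258.1 km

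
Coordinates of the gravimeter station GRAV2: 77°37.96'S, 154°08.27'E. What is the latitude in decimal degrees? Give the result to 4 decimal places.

77° + 37.96′/60 = 77 + 0.63267 = 77.6327°

77.6327°S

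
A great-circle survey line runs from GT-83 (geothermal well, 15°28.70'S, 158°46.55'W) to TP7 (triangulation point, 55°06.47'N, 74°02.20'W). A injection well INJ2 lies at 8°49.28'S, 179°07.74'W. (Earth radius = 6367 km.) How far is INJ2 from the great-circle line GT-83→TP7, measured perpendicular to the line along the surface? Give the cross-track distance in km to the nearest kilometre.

2195 km

GT-83: φ = -15.47833°, λ = -158.77583°
TP7: φ = +55.10783°, λ = -74.03667°
INJ2: φ = -8.82133°, λ = -179.12900°
δ₁₃ = central angle GT-83→INJ2 = 0.365904 rad  (haversine)
θ₁₃ = bearing GT-83→INJ2 = 286.140°,  θ₁₂ = bearing GT-83→TP7 = 35.301°
dₓₜ = R·arcsin(sin δ₁₃ · sin(θ₁₃ − θ₁₂)) = 6367·arcsin(0.35779·sin(250.839°)) = -2195.093 km
|dₓₜ| = 2195.093 km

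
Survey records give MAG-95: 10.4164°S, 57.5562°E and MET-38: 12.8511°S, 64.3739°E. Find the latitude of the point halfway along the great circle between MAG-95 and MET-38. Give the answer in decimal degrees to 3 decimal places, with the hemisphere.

11.654°S

Bx = cos φ₂ cos Δλ = 0.968057,  By = cos φ₂ sin Δλ = 0.115737
φₘ = atan2(sin φ₁ + sin φ₂, √((cos φ₁ + Bx)² + By²)) = -11.65381°
λₘ = λ₁ + atan2(By, cos φ₁ + Bx) = 60.95012°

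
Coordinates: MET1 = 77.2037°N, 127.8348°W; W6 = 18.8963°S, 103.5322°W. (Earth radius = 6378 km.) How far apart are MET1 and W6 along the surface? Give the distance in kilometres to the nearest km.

10817 km

Δφ = -96.1000°,  Δλ = 24.3026°
a = sin²(Δφ/2) + cos φ₁ cos φ₂ sin²(Δλ/2) = 0.562417
c = 2·arcsin(√a) = 1.695956 rad = 97.1711°
d = R·c = 6378 × 1.695956 = 10816.8 km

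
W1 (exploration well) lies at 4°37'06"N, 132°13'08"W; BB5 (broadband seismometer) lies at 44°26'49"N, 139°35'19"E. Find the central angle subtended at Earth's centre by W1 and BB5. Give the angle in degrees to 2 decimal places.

W1: φ = +4.61833°, λ = -132.21889°
BB5: φ = +44.44694°, λ = +139.58861°
Δφ = 39.8286°,  Δλ = -88.1925°
a = sin²(Δφ/2) + cos φ₁ cos φ₂ sin²(Δλ/2) = 0.460587
c = 2·arcsin(√a) = 1.491888 rad = 85.4789°

85.48°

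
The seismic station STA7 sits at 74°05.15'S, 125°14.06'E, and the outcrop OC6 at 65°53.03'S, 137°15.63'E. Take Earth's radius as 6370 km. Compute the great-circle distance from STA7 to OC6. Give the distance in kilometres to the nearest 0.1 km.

1015.8 km

STA7: φ = -74.08583°, λ = +125.23433°
OC6: φ = -65.88383°, λ = +137.26050°
Δφ = 8.2020°,  Δλ = 12.0262°
a = sin²(Δφ/2) + cos φ₁ cos φ₂ sin²(Δλ/2) = 0.006344
c = 2·arcsin(√a) = 0.159465 rad = 9.1367°
d = R·c = 6370 × 0.159465 = 1015.8 km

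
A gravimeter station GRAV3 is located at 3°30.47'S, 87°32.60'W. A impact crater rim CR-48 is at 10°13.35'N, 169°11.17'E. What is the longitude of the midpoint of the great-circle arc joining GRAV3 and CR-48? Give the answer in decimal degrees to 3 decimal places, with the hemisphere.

GRAV3: φ = -3.50783°, λ = -87.54333°
CR-48: φ = +10.22250°, λ = +169.18617°
Bx = cos φ₂ cos Δλ = -0.225905,  By = cos φ₂ sin Δλ = -0.957847
φₘ = atan2(sin φ₁ + sin φ₂, √((cos φ₁ + Bx)² + By²)) = 5.39919°
λₘ = λ₁ + atan2(By, cos φ₁ + Bx) = -138.66738°

138.667°W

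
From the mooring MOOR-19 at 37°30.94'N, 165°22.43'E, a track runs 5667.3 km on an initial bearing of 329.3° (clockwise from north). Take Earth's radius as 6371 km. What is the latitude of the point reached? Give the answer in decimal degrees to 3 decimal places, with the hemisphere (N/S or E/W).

MOOR-19: φ = +37.51567°, λ = +165.37383°
δ = d/R = 5667.3/6371 = 0.889546 rad
φ₂ = arcsin(sin φ₁ cos δ + cos φ₁ sin δ cos θ)
   = arcsin(0.60898·0.62976 + 0.79319·0.77679·0.85985) = 65.96535°
λ₂ = λ₁ + atan2(sin θ sin δ cos φ₁, cos δ − sin φ₁ sin φ₂) = 88.54009°

65.965°N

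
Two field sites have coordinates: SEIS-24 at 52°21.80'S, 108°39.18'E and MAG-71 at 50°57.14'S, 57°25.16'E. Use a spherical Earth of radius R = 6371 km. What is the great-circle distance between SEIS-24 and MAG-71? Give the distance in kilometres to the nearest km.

3463 km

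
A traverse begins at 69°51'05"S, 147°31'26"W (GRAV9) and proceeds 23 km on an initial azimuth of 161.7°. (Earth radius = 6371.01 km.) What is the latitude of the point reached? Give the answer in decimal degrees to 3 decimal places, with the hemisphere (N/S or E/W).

70.048°S

GRAV9: φ = -69.85139°, λ = -147.52389°
δ = d/R = 23/6371.01 = 0.003610 rad
φ₂ = arcsin(sin φ₁ cos δ + cos φ₁ sin δ cos θ)
   = arcsin(-0.93880·0.99999 + 0.34446·0.00361·-0.94943) = -70.04767°
λ₂ = λ₁ + atan2(sin θ sin δ cos φ₁, cos δ − sin φ₁ sin φ₂) = -147.33356°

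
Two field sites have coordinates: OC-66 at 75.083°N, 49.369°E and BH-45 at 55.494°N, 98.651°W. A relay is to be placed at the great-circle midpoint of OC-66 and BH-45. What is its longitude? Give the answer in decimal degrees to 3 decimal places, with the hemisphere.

Bx = cos φ₂ cos Δλ = -0.480518,  By = cos φ₂ sin Δλ = -0.300028
φₘ = atan2(sin φ₁ + sin φ₂, √((cos φ₁ + Bx)² + By²)) = 78.20438°
λₘ = λ₁ + atan2(By, cos φ₁ + Bx) = -77.26520°

77.265°W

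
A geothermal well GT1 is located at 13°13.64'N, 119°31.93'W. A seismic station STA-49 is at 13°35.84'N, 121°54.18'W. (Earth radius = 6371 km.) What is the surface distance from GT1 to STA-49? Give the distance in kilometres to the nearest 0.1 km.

GT1: φ = +13.22733°, λ = -119.53217°
STA-49: φ = +13.59733°, λ = -121.90300°
Δφ = 0.3700°,  Δλ = -2.3708°
a = sin²(Δφ/2) + cos φ₁ cos φ₂ sin²(Δλ/2) = 0.000415
c = 2·arcsin(√a) = 0.040765 rad = 2.3357°
d = R·c = 6371 × 0.040765 = 259.7 km

259.7 km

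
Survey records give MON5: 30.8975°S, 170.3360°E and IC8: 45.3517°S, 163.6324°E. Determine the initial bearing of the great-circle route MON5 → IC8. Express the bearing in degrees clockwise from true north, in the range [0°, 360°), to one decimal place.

198.0°

Δλ = -6.7036°
y = sin Δλ · cos φ₂ = -0.082035
x = cos φ₁ sin φ₂ − sin φ₁ cos φ₂ cos Δλ = -0.252073
θ = atan2(y, x) = -161.9731° → 198.0269° (mod 360°)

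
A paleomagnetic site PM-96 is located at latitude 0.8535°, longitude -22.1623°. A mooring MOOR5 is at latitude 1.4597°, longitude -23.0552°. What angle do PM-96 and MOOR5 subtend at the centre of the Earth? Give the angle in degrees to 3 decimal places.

Δφ = 0.6062°,  Δλ = -0.8929°
a = sin²(Δφ/2) + cos φ₁ cos φ₂ sin²(Δλ/2) = 0.000089
c = 2·arcsin(√a) = 0.018834 rad = 1.0791°

1.079°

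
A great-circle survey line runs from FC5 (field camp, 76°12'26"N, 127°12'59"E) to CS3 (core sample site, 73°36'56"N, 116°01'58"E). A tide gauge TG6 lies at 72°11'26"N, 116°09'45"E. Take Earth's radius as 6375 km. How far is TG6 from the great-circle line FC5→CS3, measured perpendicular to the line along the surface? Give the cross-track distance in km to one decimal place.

FC5: φ = +76.20722°, λ = +127.21639°
CS3: φ = +73.61556°, λ = +116.03278°
TG6: φ = +72.19056°, λ = +116.16250°
δ₁₃ = central angle FC5→TG6 = 0.087310 rad  (haversine)
θ₁₃ = bearing FC5→TG6 = 222.260°,  θ₁₂ = bearing FC5→CS3 = 233.818°
dₓₜ = R·arcsin(sin δ₁₃ · sin(θ₁₃ − θ₁₂)) = 6375·arcsin(0.08720·sin(-11.558°)) = -111.382 km
|dₓₜ| = 111.382 km

111.4 km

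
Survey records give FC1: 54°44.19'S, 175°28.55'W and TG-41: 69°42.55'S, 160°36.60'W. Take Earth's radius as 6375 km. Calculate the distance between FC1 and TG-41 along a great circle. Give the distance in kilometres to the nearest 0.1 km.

1824.0 km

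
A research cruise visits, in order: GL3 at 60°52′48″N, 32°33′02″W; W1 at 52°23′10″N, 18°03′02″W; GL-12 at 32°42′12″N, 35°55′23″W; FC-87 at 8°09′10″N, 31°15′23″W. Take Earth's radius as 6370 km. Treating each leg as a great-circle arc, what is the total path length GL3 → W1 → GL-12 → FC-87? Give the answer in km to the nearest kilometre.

GL3: φ = +60.88000°, λ = -32.55056°
W1: φ = +52.38611°, λ = -18.05056°
GL-12: φ = +32.70333°, λ = -35.92306°
FC-87: φ = +8.15278°, λ = -31.25639°
GL3→W1: c = 0.202479 rad, d = 1289.79 km
W1→GL-12: c = 0.410836 rad, d = 2617.03 km
GL-12→FC-87: c = 0.435086 rad, d = 2771.50 km
Total = 1289.79 + 2617.03 + 2771.50 = 6678.32 km

6678 km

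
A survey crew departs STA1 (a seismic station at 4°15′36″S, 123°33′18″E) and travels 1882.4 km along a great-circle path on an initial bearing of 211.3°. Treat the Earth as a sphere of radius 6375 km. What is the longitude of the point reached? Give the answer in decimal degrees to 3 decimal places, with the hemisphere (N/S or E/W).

STA1: φ = -4.26000°, λ = +123.55500°
δ = d/R = 1882.4/6375 = 0.295278 rad
φ₂ = arcsin(sin φ₁ cos δ + cos φ₁ sin δ cos θ)
   = arcsin(-0.07428·0.95672 + 0.99724·0.29101·-0.85446) = -18.60449°
λ₂ = λ₁ + atan2(sin θ sin δ cos φ₁, cos δ − sin φ₁ sin φ₂) = 114.37601°

114.376°E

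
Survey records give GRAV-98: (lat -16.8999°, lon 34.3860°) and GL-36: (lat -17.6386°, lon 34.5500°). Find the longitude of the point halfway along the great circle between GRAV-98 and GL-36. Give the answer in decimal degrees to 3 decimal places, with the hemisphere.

Bx = cos φ₂ cos Δλ = 0.952983,  By = cos φ₂ sin Δλ = 0.002728
φₘ = atan2(sin φ₁ + sin φ₂, √((cos φ₁ + Bx)² + By²)) = -17.26927°
λₘ = λ₁ + atan2(By, cos φ₁ + Bx) = 34.46784°

34.468°E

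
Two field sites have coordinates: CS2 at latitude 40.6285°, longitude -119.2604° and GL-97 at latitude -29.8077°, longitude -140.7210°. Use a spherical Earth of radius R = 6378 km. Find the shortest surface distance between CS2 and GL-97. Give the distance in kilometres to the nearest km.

8147 km

Δφ = -70.4362°,  Δλ = -21.4606°
a = sin²(Δφ/2) + cos φ₁ cos φ₂ sin²(Δλ/2) = 0.355400
c = 2·arcsin(√a) = 1.277406 rad = 73.1900°
d = R·c = 6378 × 1.277406 = 8147.3 km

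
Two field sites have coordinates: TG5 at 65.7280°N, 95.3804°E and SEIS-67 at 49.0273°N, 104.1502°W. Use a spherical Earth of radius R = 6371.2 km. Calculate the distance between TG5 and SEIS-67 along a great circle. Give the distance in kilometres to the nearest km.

7146 km

Δφ = -16.7007°,  Δλ = 160.4694°
a = sin²(Δφ/2) + cos φ₁ cos φ₂ sin²(Δλ/2) = 0.282874
c = 2·arcsin(√a) = 1.121588 rad = 64.2623°
d = R·c = 6371.2 × 1.121588 = 7145.9 km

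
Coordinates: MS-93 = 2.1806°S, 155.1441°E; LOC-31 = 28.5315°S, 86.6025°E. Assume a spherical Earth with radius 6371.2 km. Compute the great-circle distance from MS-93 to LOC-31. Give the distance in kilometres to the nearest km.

7802 km

Δφ = -26.3509°,  Δλ = -68.5416°
a = sin²(Δφ/2) + cos φ₁ cos φ₂ sin²(Δλ/2) = 0.330330
c = 2·arcsin(√a) = 1.224582 rad = 70.1634°
d = R·c = 6371.2 × 1.224582 = 7802.1 km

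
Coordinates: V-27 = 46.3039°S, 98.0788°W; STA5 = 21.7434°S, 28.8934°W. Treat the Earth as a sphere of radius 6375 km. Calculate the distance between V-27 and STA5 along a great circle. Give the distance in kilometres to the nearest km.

Δφ = 24.5605°,  Δλ = 69.1854°
a = sin²(Δφ/2) + cos φ₁ cos φ₂ sin²(Δλ/2) = 0.252070
c = 2·arcsin(√a) = 1.051972 rad = 60.2736°
d = R·c = 6375 × 1.051972 = 6706.3 km

6706 km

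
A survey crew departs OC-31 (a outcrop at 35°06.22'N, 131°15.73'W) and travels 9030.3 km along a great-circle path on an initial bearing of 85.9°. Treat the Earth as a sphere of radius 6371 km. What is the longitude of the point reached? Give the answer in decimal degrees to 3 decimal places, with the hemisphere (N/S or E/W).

OC-31: φ = +35.10367°, λ = -131.26217°
δ = d/R = 9030.3/6371 = 1.417407 rad
φ₂ = arcsin(sin φ₁ cos δ + cos φ₁ sin δ cos θ)
   = arcsin(0.57506·0.15279 + 0.81811·0.98826·0.07150) = 8.37599°
λ₂ = λ₁ + atan2(sin θ sin δ cos φ₁, cos δ − sin φ₁ sin φ₂) = -46.15403°

46.154°W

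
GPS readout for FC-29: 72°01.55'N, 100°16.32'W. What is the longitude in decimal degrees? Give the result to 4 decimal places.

100° + 16.32′/60 = 100 + 0.27200 = 100.2720°

100.2720°W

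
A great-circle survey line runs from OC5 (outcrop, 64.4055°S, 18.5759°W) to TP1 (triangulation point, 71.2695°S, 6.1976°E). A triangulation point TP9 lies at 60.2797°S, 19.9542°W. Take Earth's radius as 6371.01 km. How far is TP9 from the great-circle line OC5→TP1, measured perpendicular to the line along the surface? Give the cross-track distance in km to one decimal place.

254.1 km

δ₁₃ = central angle OC5→TP9 = 0.072865 rad  (haversine)
θ₁₃ = bearing OC5→TP9 = 350.572°,  θ₁₂ = bearing OC5→TP1 = 137.368°
dₓₜ = R·arcsin(sin δ₁₃ · sin(θ₁₃ − θ₁₂)) = 6371.01·arcsin(0.07280·sin(213.205°)) = -254.066 km
|dₓₜ| = 254.066 km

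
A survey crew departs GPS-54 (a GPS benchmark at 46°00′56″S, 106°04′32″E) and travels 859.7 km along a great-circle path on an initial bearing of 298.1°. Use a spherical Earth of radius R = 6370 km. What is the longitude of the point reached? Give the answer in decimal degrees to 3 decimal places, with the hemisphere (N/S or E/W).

96.887°E

GPS-54: φ = -46.01556°, λ = +106.07556°
δ = d/R = 859.7/6370 = 0.134961 rad
φ₂ = arcsin(sin φ₁ cos δ + cos φ₁ sin δ cos θ)
   = arcsin(-0.71953·0.99091 + 0.69446·0.13455·0.47101) = -41.98790°
λ₂ = λ₁ + atan2(sin θ sin δ cos φ₁, cos δ − sin φ₁ sin φ₂) = 96.88696°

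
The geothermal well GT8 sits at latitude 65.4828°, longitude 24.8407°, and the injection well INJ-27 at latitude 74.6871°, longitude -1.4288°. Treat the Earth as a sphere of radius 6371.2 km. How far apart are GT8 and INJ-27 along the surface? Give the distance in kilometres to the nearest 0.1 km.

Δφ = 9.2043°,  Δλ = -26.2695°
a = sin²(Δφ/2) + cos φ₁ cos φ₂ sin²(Δλ/2) = 0.012097
c = 2·arcsin(√a) = 0.220418 rad = 12.6290°
d = R·c = 6371.2 × 0.220418 = 1404.3 km

1404.3 km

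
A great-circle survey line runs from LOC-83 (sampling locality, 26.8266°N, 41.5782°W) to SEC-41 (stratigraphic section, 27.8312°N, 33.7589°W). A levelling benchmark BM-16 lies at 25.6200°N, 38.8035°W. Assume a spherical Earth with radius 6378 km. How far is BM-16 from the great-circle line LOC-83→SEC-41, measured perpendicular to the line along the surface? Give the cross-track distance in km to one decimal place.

177.7 km

δ₁₃ = central angle LOC-83→BM-16 = 0.048277 rad  (haversine)
θ₁₃ = bearing LOC-83→BM-16 = 115.244°,  θ₁₂ = bearing LOC-83→SEC-41 = 79.987°
dₓₜ = R·arcsin(sin δ₁₃ · sin(θ₁₃ − θ₁₂)) = 6378·arcsin(0.04826·sin(35.257°)) = 177.693 km
|dₓₜ| = 177.693 km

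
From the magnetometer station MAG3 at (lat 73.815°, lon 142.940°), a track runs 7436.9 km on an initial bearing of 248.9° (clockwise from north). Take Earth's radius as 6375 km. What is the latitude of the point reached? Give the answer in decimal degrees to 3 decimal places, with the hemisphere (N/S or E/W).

16.586°N

δ = d/R = 7436.9/6375 = 1.166573 rad
φ₂ = arcsin(sin φ₁ cos δ + cos φ₁ sin δ cos θ)
   = arcsin(0.96037·0.39331 + 0.27874·0.91941·-0.36000) = 16.58628°
λ₂ = λ₁ + atan2(sin θ sin δ cos φ₁, cos δ − sin φ₁ sin φ₂) = 79.43090°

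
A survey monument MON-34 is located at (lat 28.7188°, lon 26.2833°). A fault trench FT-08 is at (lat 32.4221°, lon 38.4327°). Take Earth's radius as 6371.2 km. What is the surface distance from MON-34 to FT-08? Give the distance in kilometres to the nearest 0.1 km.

Δφ = 3.7033°,  Δλ = 12.1494°
a = sin²(Δφ/2) + cos φ₁ cos φ₂ sin²(Δλ/2) = 0.009334
c = 2·arcsin(√a) = 0.193532 rad = 11.0886°
d = R·c = 6371.2 × 0.193532 = 1233.0 km

1233.0 km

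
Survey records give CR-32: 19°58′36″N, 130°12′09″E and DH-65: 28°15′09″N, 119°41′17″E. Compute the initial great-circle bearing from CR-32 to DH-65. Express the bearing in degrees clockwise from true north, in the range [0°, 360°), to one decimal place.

312.8°

CR-32: φ = +19.97667°, λ = +130.20250°
DH-65: φ = +28.25250°, λ = +119.68806°
Δλ = -10.5144°
y = sin Δλ · cos φ₂ = -0.160744
x = cos φ₁ sin φ₂ − sin φ₁ cos φ₂ cos Δλ = 0.148992
θ = atan2(y, x) = -47.1729° → 312.8271° (mod 360°)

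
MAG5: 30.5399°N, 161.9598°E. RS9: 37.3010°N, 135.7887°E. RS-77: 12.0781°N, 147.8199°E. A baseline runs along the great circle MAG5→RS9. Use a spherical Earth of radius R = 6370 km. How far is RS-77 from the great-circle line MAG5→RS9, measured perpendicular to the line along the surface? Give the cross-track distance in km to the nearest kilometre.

δ₁₃ = central angle MAG5→RS-77 = 0.394945 rad  (haversine)
θ₁₃ = bearing MAG5→RS-77 = 218.379°,  θ₁₂ = bearing MAG5→RS9 = 294.403°
dₓₜ = R·arcsin(sin δ₁₃ · sin(θ₁₃ − θ₁₂)) = 6370·arcsin(0.38476·sin(-76.023°)) = -2437.384 km
|dₓₜ| = 2437.384 km

2437 km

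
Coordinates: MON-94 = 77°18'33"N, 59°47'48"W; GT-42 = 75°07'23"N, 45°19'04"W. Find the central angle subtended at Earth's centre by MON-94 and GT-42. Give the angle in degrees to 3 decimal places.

4.068°

MON-94: φ = +77.30917°, λ = -59.79667°
GT-42: φ = +75.12306°, λ = -45.31778°
Δφ = -2.1861°,  Δλ = 14.4789°
a = sin²(Δφ/2) + cos φ₁ cos φ₂ sin²(Δλ/2) = 0.001260
c = 2·arcsin(√a) = 0.070997 rad = 4.0678°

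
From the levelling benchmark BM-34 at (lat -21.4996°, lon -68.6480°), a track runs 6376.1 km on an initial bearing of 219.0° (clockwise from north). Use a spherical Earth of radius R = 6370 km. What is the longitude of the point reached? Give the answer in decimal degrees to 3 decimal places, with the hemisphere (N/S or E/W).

132.325°W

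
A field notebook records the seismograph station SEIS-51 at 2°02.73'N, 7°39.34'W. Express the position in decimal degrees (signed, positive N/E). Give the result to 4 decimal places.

lat: 2.0455° N → +2.0455°
lon: 7.6557° W → -7.6557°

+2.0455°, -7.6557°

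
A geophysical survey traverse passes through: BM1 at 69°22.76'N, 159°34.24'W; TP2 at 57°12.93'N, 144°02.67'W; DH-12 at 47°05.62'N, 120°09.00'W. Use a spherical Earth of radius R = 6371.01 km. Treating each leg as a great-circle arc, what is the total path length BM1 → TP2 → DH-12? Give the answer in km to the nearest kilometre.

3513 km

BM1: φ = +69.37933°, λ = -159.57067°
TP2: φ = +57.21550°, λ = -144.04450°
DH-12: φ = +47.09367°, λ = -120.15000°
BM1→TP2: c = 0.243126 rad, d = 1548.96 km
TP2→DH-12: c = 0.308332 rad, d = 1964.39 km
Total = 1548.96 + 1964.39 = 3513.34 km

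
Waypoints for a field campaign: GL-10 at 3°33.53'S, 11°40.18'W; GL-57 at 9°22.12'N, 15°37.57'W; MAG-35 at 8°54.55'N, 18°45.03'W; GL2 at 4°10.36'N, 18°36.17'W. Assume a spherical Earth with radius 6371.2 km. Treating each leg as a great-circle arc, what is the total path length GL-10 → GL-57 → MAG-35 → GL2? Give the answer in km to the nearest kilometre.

2377 km

GL-10: φ = -3.55883°, λ = -11.66967°
GL-57: φ = +9.36867°, λ = -15.62617°
MAG-35: φ = +8.90917°, λ = -18.75050°
GL2: φ = +4.17267°, λ = -18.60283°
GL-10→GL-57: c = 0.235889 rad, d = 1502.90 km
GL-57→MAG-35: c = 0.054431 rad, d = 346.79 km
MAG-35→GL2: c = 0.082707 rad, d = 526.94 km
Total = 1502.90 + 346.79 + 526.94 = 2376.63 km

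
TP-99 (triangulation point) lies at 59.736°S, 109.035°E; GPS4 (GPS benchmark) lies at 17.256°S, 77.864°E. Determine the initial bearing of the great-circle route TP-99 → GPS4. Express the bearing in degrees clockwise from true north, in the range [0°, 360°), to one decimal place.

Δλ = -31.1710°
y = sin Δλ · cos φ₂ = -0.494297
x = cos φ₁ sin φ₂ − sin φ₁ cos φ₂ cos Δλ = 0.556248
θ = atan2(y, x) = -41.6251° → 318.3749° (mod 360°)

318.4°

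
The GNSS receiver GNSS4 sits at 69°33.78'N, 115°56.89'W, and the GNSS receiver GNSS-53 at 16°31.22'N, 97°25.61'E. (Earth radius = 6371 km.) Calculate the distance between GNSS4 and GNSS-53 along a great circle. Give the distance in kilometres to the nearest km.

10091 km

GNSS4: φ = +69.56300°, λ = -115.94817°
GNSS-53: φ = +16.52033°, λ = +97.42683°
Δφ = -53.0427°,  Δλ = -146.6250°
a = sin²(Δφ/2) + cos φ₁ cos φ₂ sin²(Δλ/2) = 0.506550
c = 2·arcsin(√a) = 1.583896 rad = 90.7505°
d = R·c = 6371 × 1.583896 = 10091.0 km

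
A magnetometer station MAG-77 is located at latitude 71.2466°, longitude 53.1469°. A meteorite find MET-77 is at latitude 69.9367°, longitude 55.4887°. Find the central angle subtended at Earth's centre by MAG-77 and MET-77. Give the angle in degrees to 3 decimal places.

1.523°

Δφ = -1.3099°,  Δλ = 2.3418°
a = sin²(Δφ/2) + cos φ₁ cos φ₂ sin²(Δλ/2) = 0.000177
c = 2·arcsin(√a) = 0.026588 rad = 1.5234°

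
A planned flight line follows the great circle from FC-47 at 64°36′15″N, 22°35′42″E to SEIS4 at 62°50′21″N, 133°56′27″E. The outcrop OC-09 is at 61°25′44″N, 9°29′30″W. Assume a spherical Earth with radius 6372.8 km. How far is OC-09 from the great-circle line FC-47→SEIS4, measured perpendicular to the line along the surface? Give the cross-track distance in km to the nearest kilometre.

1316 km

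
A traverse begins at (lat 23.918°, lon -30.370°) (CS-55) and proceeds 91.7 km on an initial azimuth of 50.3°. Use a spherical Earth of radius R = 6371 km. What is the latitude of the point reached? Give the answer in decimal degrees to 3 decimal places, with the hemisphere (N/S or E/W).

24.443°N

δ = d/R = 91.7/6371 = 0.014393 rad
φ₂ = arcsin(sin φ₁ cos δ + cos φ₁ sin δ cos θ)
   = arcsin(0.40543·0.99990 + 0.91413·0.01439·0.63877) = 24.44320°
λ₂ = λ₁ + atan2(sin θ sin δ cos φ₁, cos δ − sin φ₁ sin φ₂) = -29.67303°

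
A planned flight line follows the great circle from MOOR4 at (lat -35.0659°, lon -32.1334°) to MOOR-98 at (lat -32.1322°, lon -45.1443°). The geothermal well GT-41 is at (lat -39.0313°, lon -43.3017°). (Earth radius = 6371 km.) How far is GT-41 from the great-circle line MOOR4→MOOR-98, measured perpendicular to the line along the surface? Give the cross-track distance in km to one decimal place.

676.5 km

δ₁₃ = central angle MOOR4→GT-41 = 0.170114 rad  (haversine)
θ₁₃ = bearing MOOR4→GT-41 = 242.716°,  θ₁₂ = bearing MOOR4→MOOR-98 = 281.472°
dₓₜ = R·arcsin(sin δ₁₃ · sin(θ₁₃ − θ₁₂)) = 6371·arcsin(0.16930·sin(-38.756°)) = -676.465 km
|dₓₜ| = 676.465 km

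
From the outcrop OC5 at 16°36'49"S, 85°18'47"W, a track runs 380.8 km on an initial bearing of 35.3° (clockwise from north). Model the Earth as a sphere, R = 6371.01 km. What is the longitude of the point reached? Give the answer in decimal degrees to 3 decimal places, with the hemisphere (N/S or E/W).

83.276°W

OC5: φ = -16.61361°, λ = -85.31306°
δ = d/R = 380.8/6371.01 = 0.059771 rad
φ₂ = arcsin(sin φ₁ cos δ + cos φ₁ sin δ cos θ)
   = arcsin(-0.28592·0.99821 + 0.95825·0.05974·0.81614) = -13.80915°
λ₂ = λ₁ + atan2(sin θ sin δ cos φ₁, cos δ − sin φ₁ sin φ₂) = -83.27600°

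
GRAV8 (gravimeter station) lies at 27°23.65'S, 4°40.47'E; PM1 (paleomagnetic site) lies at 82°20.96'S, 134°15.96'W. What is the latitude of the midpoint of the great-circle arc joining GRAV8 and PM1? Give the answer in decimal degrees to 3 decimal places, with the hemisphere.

GRAV8: φ = -27.39417°, λ = +4.67450°
PM1: φ = -82.34933°, λ = -134.26600°
Bx = cos φ₂ cos Δλ = -0.100386,  By = cos φ₂ sin Δλ = -0.087447
φₘ = atan2(sin φ₁ + sin φ₂, √((cos φ₁ + Bx)² + By²)) = -61.36675°
λₘ = λ₁ + atan2(By, cos φ₁ + Bx) = -1.66209°

61.367°S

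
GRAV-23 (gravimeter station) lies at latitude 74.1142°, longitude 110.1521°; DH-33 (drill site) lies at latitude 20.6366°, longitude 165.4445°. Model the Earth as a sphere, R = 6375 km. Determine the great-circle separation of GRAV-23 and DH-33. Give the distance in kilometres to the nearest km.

Δφ = -53.4776°,  Δλ = 55.2924°
a = sin²(Δφ/2) + cos φ₁ cos φ₂ sin²(Δλ/2) = 0.257584
c = 2·arcsin(√a) = 1.064624 rad = 60.9985°
d = R·c = 6375 × 1.064624 = 6787.0 km

6787 km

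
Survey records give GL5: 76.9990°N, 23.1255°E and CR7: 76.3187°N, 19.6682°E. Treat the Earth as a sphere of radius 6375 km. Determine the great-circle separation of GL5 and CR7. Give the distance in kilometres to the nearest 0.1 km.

116.6 km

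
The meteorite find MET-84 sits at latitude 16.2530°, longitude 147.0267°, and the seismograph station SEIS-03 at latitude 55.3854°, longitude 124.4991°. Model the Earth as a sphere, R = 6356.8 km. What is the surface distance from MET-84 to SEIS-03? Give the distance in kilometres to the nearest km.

Δφ = 39.1324°,  Δλ = -22.5276°
a = sin²(Δφ/2) + cos φ₁ cos φ₂ sin²(Δλ/2) = 0.132962
c = 2·arcsin(√a) = 0.746490 rad = 42.7707°
d = R·c = 6356.8 × 0.746490 = 4745.3 km

4745 km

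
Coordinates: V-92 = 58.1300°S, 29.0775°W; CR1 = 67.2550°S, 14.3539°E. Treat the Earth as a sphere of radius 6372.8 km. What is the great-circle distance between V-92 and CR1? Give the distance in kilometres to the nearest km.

2373 km

Δφ = -9.1250°,  Δλ = 43.4314°
a = sin²(Δφ/2) + cos φ₁ cos φ₂ sin²(Δλ/2) = 0.034274
c = 2·arcsin(√a) = 0.372415 rad = 21.3378°
d = R·c = 6372.8 × 0.372415 = 2373.3 km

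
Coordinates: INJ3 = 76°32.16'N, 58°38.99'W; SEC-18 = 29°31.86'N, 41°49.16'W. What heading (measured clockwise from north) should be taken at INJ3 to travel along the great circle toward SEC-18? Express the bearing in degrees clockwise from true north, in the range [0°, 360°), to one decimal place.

160.1°

INJ3: φ = +76.53600°, λ = -58.64983°
SEC-18: φ = +29.53100°, λ = -41.81933°
Δλ = 16.8305°
y = sin Δλ · cos φ₂ = 0.251927
x = cos φ₁ sin φ₂ − sin φ₁ cos φ₂ cos Δλ = -0.695168
θ = atan2(y, x) = 160.0796° → 160.0796° (mod 360°)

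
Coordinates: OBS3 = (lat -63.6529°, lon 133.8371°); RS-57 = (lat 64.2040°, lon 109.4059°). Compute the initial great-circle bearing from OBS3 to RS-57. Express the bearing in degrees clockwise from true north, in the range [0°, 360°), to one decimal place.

346.6°

Δλ = -24.4312°
y = sin Δλ · cos φ₂ = -0.179986
x = cos φ₁ sin φ₂ − sin φ₁ cos φ₂ cos Δλ = 0.754628
θ = atan2(y, x) = -13.4149° → 346.5851° (mod 360°)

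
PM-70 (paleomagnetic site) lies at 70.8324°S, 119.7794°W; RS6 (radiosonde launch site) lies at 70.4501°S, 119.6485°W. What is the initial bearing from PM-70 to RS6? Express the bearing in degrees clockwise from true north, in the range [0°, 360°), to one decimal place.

Δλ = 0.1309°
y = sin Δλ · cos φ₂ = 0.000765
x = cos φ₁ sin φ₂ − sin φ₁ cos φ₂ cos Δλ = 0.006672
θ = atan2(y, x) = 6.5371° → 6.5371° (mod 360°)

6.5°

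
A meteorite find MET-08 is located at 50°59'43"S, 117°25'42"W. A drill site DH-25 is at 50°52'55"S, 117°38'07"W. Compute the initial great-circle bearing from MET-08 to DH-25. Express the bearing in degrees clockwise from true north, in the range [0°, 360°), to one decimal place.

310.9°

MET-08: φ = -50.99528°, λ = -117.42833°
DH-25: φ = -50.88194°, λ = -117.63528°
Δλ = -0.2069°
y = sin Δλ · cos φ₂ = -0.002279
x = cos φ₁ sin φ₂ − sin φ₁ cos φ₂ cos Δλ = 0.001975
θ = atan2(y, x) = -49.0872° → 310.9128° (mod 360°)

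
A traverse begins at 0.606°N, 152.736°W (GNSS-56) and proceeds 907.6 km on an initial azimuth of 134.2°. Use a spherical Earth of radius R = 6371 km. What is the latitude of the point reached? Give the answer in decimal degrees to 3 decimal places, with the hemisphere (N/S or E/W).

δ = d/R = 907.6/6371 = 0.142458 rad
φ₂ = arcsin(sin φ₁ cos δ + cos φ₁ sin δ cos θ)
   = arcsin(0.01058·0.98987 + 0.99994·0.14198·-0.69717) = -5.07768°
λ₂ = λ₁ + atan2(sin θ sin δ cos φ₁, cos δ − sin φ₁ sin φ₂) = -146.87096°

5.078°S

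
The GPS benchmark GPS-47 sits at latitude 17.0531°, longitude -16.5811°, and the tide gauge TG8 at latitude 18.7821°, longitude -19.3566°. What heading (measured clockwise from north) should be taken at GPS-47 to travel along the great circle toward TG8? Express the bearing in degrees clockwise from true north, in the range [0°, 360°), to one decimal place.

303.6°

Δλ = -2.7755°
y = sin Δλ · cos φ₂ = -0.045844
x = cos φ₁ sin φ₂ − sin φ₁ cos φ₂ cos Δλ = 0.030498
θ = atan2(y, x) = -56.3661° → 303.6339° (mod 360°)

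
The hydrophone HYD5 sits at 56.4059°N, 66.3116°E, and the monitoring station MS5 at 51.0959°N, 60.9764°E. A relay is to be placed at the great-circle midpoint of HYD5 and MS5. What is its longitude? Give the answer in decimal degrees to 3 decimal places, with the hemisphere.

63.475°E

Bx = cos φ₂ cos Δλ = 0.625298,  By = cos φ₂ sin Δλ = -0.058395
φₘ = atan2(sin φ₁ + sin φ₂, √((cos φ₁ + Bx)² + By²)) = 53.78040°
λₘ = λ₁ + atan2(By, cos φ₁ + Bx) = 63.47517°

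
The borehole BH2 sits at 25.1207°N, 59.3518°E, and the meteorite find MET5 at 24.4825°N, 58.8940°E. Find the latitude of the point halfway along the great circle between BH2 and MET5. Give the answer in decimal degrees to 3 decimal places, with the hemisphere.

Bx = cos φ₂ cos Δλ = 0.910059,  By = cos φ₂ sin Δλ = -0.007272
φₘ = atan2(sin φ₁ + sin φ₂, √((cos φ₁ + Bx)² + By²)) = 24.80177°
λₘ = λ₁ + atan2(By, cos φ₁ + Bx) = 59.12231°

24.802°N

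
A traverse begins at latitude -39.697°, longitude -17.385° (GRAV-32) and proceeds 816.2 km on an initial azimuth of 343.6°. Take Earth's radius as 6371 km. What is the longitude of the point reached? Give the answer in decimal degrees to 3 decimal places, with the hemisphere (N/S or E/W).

δ = d/R = 816.2/6371 = 0.128112 rad
φ₂ = arcsin(sin φ₁ cos δ + cos φ₁ sin δ cos θ)
   = arcsin(-0.63873·0.99180 + 0.76943·0.12776·0.95931) = -32.62843°
λ₂ = λ₁ + atan2(sin θ sin δ cos φ₁, cos δ − sin φ₁ sin φ₂) = -19.83984°

19.840°W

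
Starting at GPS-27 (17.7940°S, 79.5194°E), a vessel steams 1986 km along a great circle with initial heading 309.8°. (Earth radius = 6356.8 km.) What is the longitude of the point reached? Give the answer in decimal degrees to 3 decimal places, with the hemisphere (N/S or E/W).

δ = d/R = 1986/6356.8 = 0.312421 rad
φ₂ = arcsin(sin φ₁ cos δ + cos φ₁ sin δ cos θ)
   = arcsin(-0.30560·0.95159 + 0.95216·0.30736·0.64011) = -5.93891°
λ₂ = λ₁ + atan2(sin θ sin δ cos φ₁, cos δ − sin φ₁ sin φ₂) = 65.78528°

65.785°E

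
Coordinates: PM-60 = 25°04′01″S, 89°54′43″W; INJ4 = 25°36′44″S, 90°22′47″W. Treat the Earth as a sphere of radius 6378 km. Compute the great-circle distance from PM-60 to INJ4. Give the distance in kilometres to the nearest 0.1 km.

PM-60: φ = -25.06694°, λ = -89.91194°
INJ4: φ = -25.61222°, λ = -90.37972°
Δφ = -0.5453°,  Δλ = -0.4678°
a = sin²(Δφ/2) + cos φ₁ cos φ₂ sin²(Δλ/2) = 0.000036
c = 2·arcsin(√a) = 0.012042 rad = 0.6900°
d = R·c = 6378 × 0.012042 = 76.8 km

76.8 km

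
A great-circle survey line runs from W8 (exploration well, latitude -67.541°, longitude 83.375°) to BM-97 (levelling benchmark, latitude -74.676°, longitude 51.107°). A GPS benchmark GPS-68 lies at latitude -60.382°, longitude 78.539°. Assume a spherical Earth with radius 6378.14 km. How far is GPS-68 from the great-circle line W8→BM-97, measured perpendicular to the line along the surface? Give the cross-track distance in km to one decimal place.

δ₁₃ = central angle W8→GPS-68 = 0.130230 rad  (haversine)
θ₁₃ = bearing W8→GPS-68 = 341.287°,  θ₁₂ = bearing W8→BM-97 = 221.067°
dₓₜ = R·arcsin(sin δ₁₃ · sin(θ₁₃ − θ₁₂)) = 6378.14·arcsin(0.12986·sin(120.220°)) = 717.228 km
|dₓₜ| = 717.228 km

717.2 km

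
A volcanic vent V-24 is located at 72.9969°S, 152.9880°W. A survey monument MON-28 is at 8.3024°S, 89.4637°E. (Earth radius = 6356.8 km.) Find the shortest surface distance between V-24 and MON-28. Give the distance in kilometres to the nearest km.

Δφ = 64.6945°,  Δλ = -117.5483°
a = sin²(Δφ/2) + cos φ₁ cos φ₂ sin²(Δλ/2) = 0.497871
c = 2·arcsin(√a) = 1.566538 rad = 89.7560°
d = R·c = 6356.8 × 1.566538 = 9958.2 km

9958 km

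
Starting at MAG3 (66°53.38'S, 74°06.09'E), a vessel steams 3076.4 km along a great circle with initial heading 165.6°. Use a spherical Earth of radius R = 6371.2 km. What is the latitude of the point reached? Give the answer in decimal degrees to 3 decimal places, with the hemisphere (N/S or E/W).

82.357°S

MAG3: φ = -66.88967°, λ = +74.10150°
δ = d/R = 3076.4/6371.2 = 0.482860 rad
φ₂ = arcsin(sin φ₁ cos δ + cos φ₁ sin δ cos θ)
   = arcsin(-0.91975·0.88567 + 0.39250·0.46431·-0.96858) = -82.35668°
λ₂ = λ₁ + atan2(sin θ sin δ cos φ₁, cos δ − sin φ₁ sin φ₂) = -166.14407°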